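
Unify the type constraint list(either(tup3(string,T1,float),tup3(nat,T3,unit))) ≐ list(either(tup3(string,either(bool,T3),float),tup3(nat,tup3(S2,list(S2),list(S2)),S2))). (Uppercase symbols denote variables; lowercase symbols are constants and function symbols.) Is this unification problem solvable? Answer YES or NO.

Decompose list/1: either(tup3(string,T1,float),tup3(nat,T3,unit)) ≐ either(tup3(string,either(bool,T3),float),tup3(nat,tup3(S2,list(S2),list(S2)),S2)).
Decompose either/2: tup3(string,T1,float) ≐ tup3(string,either(bool,T3),float),  tup3(nat,T3,unit) ≐ tup3(nat,tup3(S2,list(S2),list(S2)),S2).
Decompose tup3/3: string ≐ string,  T1 ≐ either(bool,T3),  float ≐ float.
Delete trivial equation string ≐ string.
Bind T1 := either(bool,T3); no other remaining equation mentions T1.
Delete trivial equation float ≐ float.
Decompose tup3/3: nat ≐ nat,  T3 ≐ tup3(S2,list(S2),list(S2)),  unit ≐ S2.
Delete trivial equation nat ≐ nat.
Bind T3 := tup3(S2,list(S2),list(S2)); no other remaining equation mentions T3. Substituting into the earlier binding gives T1 := either(bool,tup3(S2,list(S2),list(S2))).
Bind S2 := unit. Substituting into the earlier bindings gives T1 := either(bool,tup3(unit,list(unit),list(unit))), T3 := tup3(unit,list(unit),list(unit)).
No equations remain and no clash or occurs-check failure arose, so a unifier exists.

YES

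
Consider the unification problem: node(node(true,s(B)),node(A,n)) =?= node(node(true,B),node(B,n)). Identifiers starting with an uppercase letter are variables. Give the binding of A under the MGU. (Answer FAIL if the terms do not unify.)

Decompose node/2: node(true,s(B)) =?= node(true,B),  node(A,n) =?= node(B,n).
Decompose node/2: true =?= true,  s(B) =?= B.
Delete trivial equation true =?= true.
Occurs check fails: B occurs in s(B); the equation B =?= s(B) has no finite solution.

FAIL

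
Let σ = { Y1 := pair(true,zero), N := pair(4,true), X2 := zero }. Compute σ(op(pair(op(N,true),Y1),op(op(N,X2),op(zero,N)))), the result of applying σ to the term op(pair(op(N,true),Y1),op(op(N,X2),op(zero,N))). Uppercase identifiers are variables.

op(pair(op(pair(4,true),true),pair(true,zero)),op(op(pair(4,true),zero),op(zero,pair(4,true))))

Replace each occurrence of Y1 with pair(true,zero).
Replace each occurrence of N with pair(4,true).
Replace each occurrence of X2 with zero.
Result: op(pair(op(pair(4,true),true),pair(true,zero)),op(op(pair(4,true),zero),op(zero,pair(4,true)))).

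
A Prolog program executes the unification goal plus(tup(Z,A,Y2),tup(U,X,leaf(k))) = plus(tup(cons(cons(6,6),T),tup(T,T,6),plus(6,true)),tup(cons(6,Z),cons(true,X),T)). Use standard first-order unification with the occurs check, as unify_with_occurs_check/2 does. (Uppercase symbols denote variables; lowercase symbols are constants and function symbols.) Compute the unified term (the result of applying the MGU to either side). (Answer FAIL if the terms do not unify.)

Decompose plus/2: tup(Z,A,Y2) = tup(cons(cons(6,6),T),tup(T,T,6),plus(6,true)),  tup(U,X,leaf(k)) = tup(cons(6,Z),cons(true,X),T).
Decompose tup/3: Z = cons(cons(6,6),T),  A = tup(T,T,6),  Y2 = plus(6,true).
Bind Z := cons(cons(6,6),T); substituting into the one remaining equation that mentions Z gives: tup(U,X,leaf(k)) = tup(cons(6,cons(cons(6,6),T)),cons(true,X),T).
Bind A := tup(T,T,6); no other remaining equation mentions A.
Bind Y2 := plus(6,true); no other remaining equation mentions Y2.
Decompose tup/3: U = cons(6,cons(cons(6,6),T)),  X = cons(true,X),  leaf(k) = T.
Bind U := cons(6,cons(cons(6,6),T)); no other remaining equation mentions U.
Occurs check fails: X occurs in cons(true,X); the equation X = cons(true,X) has no finite solution.

FAIL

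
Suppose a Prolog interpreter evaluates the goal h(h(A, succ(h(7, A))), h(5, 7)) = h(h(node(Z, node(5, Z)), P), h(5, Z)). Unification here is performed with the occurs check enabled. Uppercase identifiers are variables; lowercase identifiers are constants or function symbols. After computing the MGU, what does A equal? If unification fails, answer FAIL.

Decompose h/2: h(A, succ(h(7, A))) = h(node(Z, node(5, Z)), P),  h(5, 7) = h(5, Z).
Decompose h/2: A = node(Z, node(5, Z)),  succ(h(7, A)) = P.
Bind A := node(Z, node(5, Z)); substituting into the one remaining equation that mentions A gives: succ(h(7, node(Z, node(5, Z)))) = P.
Bind P := succ(h(7, node(Z, node(5, Z)))); no other remaining equation mentions P.
Decompose h/2: 5 = 5,  7 = Z.
Delete trivial equation 5 = 5.
Bind Z := 7. Substituting into the earlier bindings gives A := node(7, node(5, 7)), P := succ(h(7, node(7, node(5, 7)))).
MGU = { A = node(7, node(5, 7)), P = succ(h(7, node(7, node(5, 7)))), Z = 7 }, so A = node(7, node(5, 7)).

node(7, node(5, 7))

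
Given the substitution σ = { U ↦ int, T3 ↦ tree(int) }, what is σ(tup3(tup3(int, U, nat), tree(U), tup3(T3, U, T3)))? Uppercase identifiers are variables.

Replace each occurrence of U with int.
Replace each occurrence of T3 with tree(int).
Result: tup3(tup3(int, int, nat), tree(int), tup3(tree(int), int, tree(int))).

tup3(tup3(int, int, nat), tree(int), tup3(tree(int), int, tree(int)))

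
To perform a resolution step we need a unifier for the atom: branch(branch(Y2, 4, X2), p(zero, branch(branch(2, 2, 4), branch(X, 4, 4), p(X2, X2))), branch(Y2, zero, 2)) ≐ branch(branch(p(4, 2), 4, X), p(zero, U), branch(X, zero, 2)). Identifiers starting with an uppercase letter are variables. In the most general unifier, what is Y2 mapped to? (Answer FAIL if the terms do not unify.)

p(4, 2)

Decompose branch/3: branch(Y2, 4, X2) ≐ branch(p(4, 2), 4, X),  p(zero, branch(branch(2, 2, 4), branch(X, 4, 4), p(X2, X2))) ≐ p(zero, U),  branch(Y2, zero, 2) ≐ branch(X, zero, 2).
Decompose branch/3: Y2 ≐ p(4, 2),  4 ≐ 4,  X2 ≐ X.
Bind Y2 := p(4, 2); substituting into the one remaining equation that mentions Y2 gives: branch(p(4, 2), zero, 2) ≐ branch(X, zero, 2).
Delete trivial equation 4 ≐ 4.
Bind X2 := X; substituting into the one remaining equation that mentions X2 gives: p(zero, branch(branch(2, 2, 4), branch(X, 4, 4), p(X, X))) ≐ p(zero, U).
Decompose p/2: zero ≐ zero,  branch(branch(2, 2, 4), branch(X, 4, 4), p(X, X)) ≐ U.
Delete trivial equation zero ≐ zero.
Bind U := branch(branch(2, 2, 4), branch(X, 4, 4), p(X, X)); no other remaining equation mentions U.
Decompose branch/3: p(4, 2) ≐ X,  zero ≐ zero,  2 ≐ 2.
Bind X := p(4, 2); no other remaining equation mentions X. Substituting into the earlier bindings gives X2 := p(4, 2), U := branch(branch(2, 2, 4), branch(p(4, 2), 4, 4), p(p(4, 2), p(4, 2))).
Delete trivial equation zero ≐ zero.
Delete trivial equation 2 ≐ 2.
MGU = { Y2 -> p(4, 2), X2 -> p(4, 2), U -> branch(branch(2, 2, 4), branch(p(4, 2), 4, 4), p(p(4, 2), p(4, 2))), X -> p(4, 2) }, so Y2 -> p(4, 2).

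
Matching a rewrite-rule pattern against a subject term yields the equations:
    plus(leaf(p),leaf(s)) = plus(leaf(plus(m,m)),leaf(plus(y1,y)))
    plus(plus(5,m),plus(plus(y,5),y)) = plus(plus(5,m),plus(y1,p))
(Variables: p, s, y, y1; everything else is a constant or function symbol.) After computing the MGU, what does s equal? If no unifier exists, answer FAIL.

plus(plus(plus(m,m),5),plus(m,m))

Decompose plus/2: leaf(p) = leaf(plus(m,m)),  leaf(s) = leaf(plus(y1,y)).
Decompose leaf/1: p = plus(m,m).
Bind p := plus(m,m); substituting into the one remaining equation that mentions p gives: plus(plus(5,m),plus(plus(y,5),y)) = plus(plus(5,m),plus(y1,plus(m,m))).
Decompose leaf/1: s = plus(y1,y).
Bind s := plus(y1,y); no other remaining equation mentions s.
Decompose plus/2: plus(5,m) = plus(5,m),  plus(plus(y,5),y) = plus(y1,plus(m,m)).
Delete trivial equation plus(5,m) = plus(5,m).
Decompose plus/2: plus(y,5) = y1,  y = plus(m,m).
Bind y1 := plus(y,5); no other remaining equation mentions y1. Substituting into the earlier binding gives s := plus(plus(y,5),y).
Bind y := plus(m,m). Substituting into the earlier bindings gives s := plus(plus(plus(m,m),5),plus(m,m)), y1 := plus(plus(m,m),5).
MGU = { p := plus(m,m), s := plus(plus(plus(m,m),5),plus(m,m)), y1 := plus(plus(m,m),5), y := plus(m,m) }, so s := plus(plus(plus(m,m),5),plus(m,m)).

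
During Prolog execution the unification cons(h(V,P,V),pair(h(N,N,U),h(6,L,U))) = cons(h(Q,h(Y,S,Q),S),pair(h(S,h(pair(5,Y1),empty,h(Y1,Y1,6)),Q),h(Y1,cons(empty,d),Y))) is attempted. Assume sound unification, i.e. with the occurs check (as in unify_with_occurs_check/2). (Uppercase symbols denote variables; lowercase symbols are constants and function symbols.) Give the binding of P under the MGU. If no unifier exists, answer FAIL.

h(h(pair(5,6),empty,h(6,6,6)),h(pair(5,6),empty,h(6,6,6)),h(pair(5,6),empty,h(6,6,6)))

Decompose cons/2: h(V,P,V) = h(Q,h(Y,S,Q),S),  pair(h(N,N,U),h(6,L,U)) = pair(h(S,h(pair(5,Y1),empty,h(Y1,Y1,6)),Q),h(Y1,cons(empty,d),Y)).
Decompose h/3: V = Q,  P = h(Y,S,Q),  V = S.
Bind V := Q; substituting into the one remaining equation that mentions V gives: Q = S.
Bind P := h(Y,S,Q); no other remaining equation mentions P.
Bind Q := S; substituting into the remaining equation gives: pair(h(N,N,U),h(6,L,U)) = pair(h(S,h(pair(5,Y1),empty,h(Y1,Y1,6)),S),h(Y1,cons(empty,d),Y)). Substituting into the earlier bindings gives V := S, P := h(Y,S,S).
Decompose pair/2: h(N,N,U) = h(S,h(pair(5,Y1),empty,h(Y1,Y1,6)),S),  h(6,L,U) = h(Y1,cons(empty,d),Y).
Decompose h/3: N = S,  N = h(pair(5,Y1),empty,h(Y1,Y1,6)),  U = S.
Bind N := S; substituting into the one remaining equation that mentions N gives: S = h(pair(5,Y1),empty,h(Y1,Y1,6)).
Bind S := h(pair(5,Y1),empty,h(Y1,Y1,6)); substituting into the one remaining equation that mentions S gives: U = h(pair(5,Y1),empty,h(Y1,Y1,6)). Substituting into the earlier bindings gives V := h(pair(5,Y1),empty,h(Y1,Y1,6)), P := h(Y,h(pair(5,Y1),empty,h(Y1,Y1,6)),h(pair(5,Y1),empty,h(Y1,Y1,6))), Q := h(pair(5,Y1),empty,h(Y1,Y1,6)), N := h(pair(5,Y1),empty,h(Y1,Y1,6)).
Bind U := h(pair(5,Y1),empty,h(Y1,Y1,6)); substituting into the remaining equation gives: h(6,L,h(pair(5,Y1),empty,h(Y1,Y1,6))) = h(Y1,cons(empty,d),Y).
Decompose h/3: 6 = Y1,  L = cons(empty,d),  h(pair(5,Y1),empty,h(Y1,Y1,6)) = Y.
Bind Y1 := 6; substituting into the one remaining equation that mentions Y1 gives: h(pair(5,6),empty,h(6,6,6)) = Y. Substituting into the earlier bindings gives V := h(pair(5,6),empty,h(6,6,6)), P := h(Y,h(pair(5,6),empty,h(6,6,6)),h(pair(5,6),empty,h(6,6,6))), Q := h(pair(5,6),empty,h(6,6,6)), N := h(pair(5,6),empty,h(6,6,6)), S := h(pair(5,6),empty,h(6,6,6)), U := h(pair(5,6),empty,h(6,6,6)).
Bind L := cons(empty,d); no other remaining equation mentions L.
Bind Y := h(pair(5,6),empty,h(6,6,6)). Substituting into the earlier binding gives P := h(h(pair(5,6),empty,h(6,6,6)),h(pair(5,6),empty,h(6,6,6)),h(pair(5,6),empty,h(6,6,6))).
MGU = { V ↦ h(pair(5,6),empty,h(6,6,6)), P ↦ h(h(pair(5,6),empty,h(6,6,6)),h(pair(5,6),empty,h(6,6,6)),h(pair(5,6),empty,h(6,6,6))), Q ↦ h(pair(5,6),empty,h(6,6,6)), N ↦ h(pair(5,6),empty,h(6,6,6)), S ↦ h(pair(5,6),empty,h(6,6,6)), U ↦ h(pair(5,6),empty,h(6,6,6)), Y1 ↦ 6, L ↦ cons(empty,d), Y ↦ h(pair(5,6),empty,h(6,6,6)) }, so P ↦ h(h(pair(5,6),empty,h(6,6,6)),h(pair(5,6),empty,h(6,6,6)),h(pair(5,6),empty,h(6,6,6))).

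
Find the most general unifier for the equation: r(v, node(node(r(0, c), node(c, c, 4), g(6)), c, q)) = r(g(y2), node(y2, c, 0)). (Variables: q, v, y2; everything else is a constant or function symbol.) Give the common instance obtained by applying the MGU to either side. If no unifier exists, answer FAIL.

r(g(node(r(0, c), node(c, c, 4), g(6))), node(node(r(0, c), node(c, c, 4), g(6)), c, 0))

Decompose r/2: v = g(y2),  node(node(r(0, c), node(c, c, 4), g(6)), c, q) = node(y2, c, 0).
Bind v := g(y2); no other remaining equation mentions v.
Decompose node/3: node(r(0, c), node(c, c, 4), g(6)) = y2,  c = c,  q = 0.
Bind y2 := node(r(0, c), node(c, c, 4), g(6)); no other remaining equation mentions y2. Substituting into the earlier binding gives v := g(node(r(0, c), node(c, c, 4), g(6))).
Delete trivial equation c = c.
Bind q := 0.
Applying the MGU to either side gives r(g(node(r(0, c), node(c, c, 4), g(6))), node(node(r(0, c), node(c, c, 4), g(6)), c, 0)).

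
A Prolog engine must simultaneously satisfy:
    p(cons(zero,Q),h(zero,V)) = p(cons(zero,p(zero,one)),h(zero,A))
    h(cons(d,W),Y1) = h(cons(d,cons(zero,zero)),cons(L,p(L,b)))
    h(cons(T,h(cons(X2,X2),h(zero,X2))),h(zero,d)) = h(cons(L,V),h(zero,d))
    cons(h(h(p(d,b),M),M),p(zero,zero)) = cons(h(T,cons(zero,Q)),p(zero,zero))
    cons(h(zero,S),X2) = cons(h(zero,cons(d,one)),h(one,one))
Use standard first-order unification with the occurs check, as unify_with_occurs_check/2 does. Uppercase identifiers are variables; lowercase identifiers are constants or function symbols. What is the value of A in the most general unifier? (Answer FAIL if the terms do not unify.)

h(cons(h(one,one),h(one,one)),h(zero,h(one,one)))

Decompose p/2: cons(zero,Q) = cons(zero,p(zero,one)),  h(zero,V) = h(zero,A).
Decompose cons/2: zero = zero,  Q = p(zero,one).
Delete trivial equation zero = zero.
Bind Q := p(zero,one); substituting into the one remaining equation that mentions Q gives: cons(h(h(p(d,b),M),M),p(zero,zero)) = cons(h(T,cons(zero,p(zero,one))),p(zero,zero)).
Decompose h/2: zero = zero,  V = A.
Delete trivial equation zero = zero.
Bind V := A; substituting into the one remaining equation that mentions V gives: h(cons(T,h(cons(X2,X2),h(zero,X2))),h(zero,d)) = h(cons(L,A),h(zero,d)).
Decompose h/2: cons(d,W) = cons(d,cons(zero,zero)),  Y1 = cons(L,p(L,b)).
Decompose cons/2: d = d,  W = cons(zero,zero).
Delete trivial equation d = d.
Bind W := cons(zero,zero); no other remaining equation mentions W.
Bind Y1 := cons(L,p(L,b)); no other remaining equation mentions Y1.
Decompose h/2: cons(T,h(cons(X2,X2),h(zero,X2))) = cons(L,A),  h(zero,d) = h(zero,d).
Decompose cons/2: T = L,  h(cons(X2,X2),h(zero,X2)) = A.
Bind T := L; substituting into the one remaining equation that mentions T gives: cons(h(h(p(d,b),M),M),p(zero,zero)) = cons(h(L,cons(zero,p(zero,one))),p(zero,zero)).
Bind A := h(cons(X2,X2),h(zero,X2)); no other remaining equation mentions A. Substituting into the earlier binding gives V := h(cons(X2,X2),h(zero,X2)).
Delete trivial equation h(zero,d) = h(zero,d).
Decompose cons/2: h(h(p(d,b),M),M) = h(L,cons(zero,p(zero,one))),  p(zero,zero) = p(zero,zero).
Decompose h/2: h(p(d,b),M) = L,  M = cons(zero,p(zero,one)).
Bind L := h(p(d,b),M); no other remaining equation mentions L. Substituting into the earlier bindings gives Y1 := cons(h(p(d,b),M),p(h(p(d,b),M),b)), T := h(p(d,b),M).
Bind M := cons(zero,p(zero,one)); no other remaining equation mentions M. Substituting into the earlier bindings gives Y1 := cons(h(p(d,b),cons(zero,p(zero,one))),p(h(p(d,b),cons(zero,p(zero,one))),b)), T := h(p(d,b),cons(zero,p(zero,one))), L := h(p(d,b),cons(zero,p(zero,one))).
Delete trivial equation p(zero,zero) = p(zero,zero).
Decompose cons/2: h(zero,S) = h(zero,cons(d,one)),  X2 = h(one,one).
Decompose h/2: zero = zero,  S = cons(d,one).
Delete trivial equation zero = zero.
Bind S := cons(d,one); no other remaining equation mentions S.
Bind X2 := h(one,one). Substituting into the earlier bindings gives V := h(cons(h(one,one),h(one,one)),h(zero,h(one,one))), A := h(cons(h(one,one),h(one,one)),h(zero,h(one,one))).
MGU = { Q ↦ p(zero,one), V ↦ h(cons(h(one,one),h(one,one)),h(zero,h(one,one))), W ↦ cons(zero,zero), Y1 ↦ cons(h(p(d,b),cons(zero,p(zero,one))),p(h(p(d,b),cons(zero,p(zero,one))),b)), T ↦ h(p(d,b),cons(zero,p(zero,one))), A ↦ h(cons(h(one,one),h(one,one)),h(zero,h(one,one))), L ↦ h(p(d,b),cons(zero,p(zero,one))), M ↦ cons(zero,p(zero,one)), S ↦ cons(d,one), X2 ↦ h(one,one) }, so A ↦ h(cons(h(one,one),h(one,one)),h(zero,h(one,one))).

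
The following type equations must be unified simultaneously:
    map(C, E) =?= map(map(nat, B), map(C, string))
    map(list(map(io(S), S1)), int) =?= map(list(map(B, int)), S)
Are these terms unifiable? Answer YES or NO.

YES

Decompose map/2: C =?= map(nat, B),  E =?= map(C, string).
Bind C := map(nat, B); substituting into the one remaining equation that mentions C gives: E =?= map(map(nat, B), string).
Bind E := map(map(nat, B), string); no other remaining equation mentions E.
Decompose map/2: list(map(io(S), S1)) =?= list(map(B, int)),  int =?= S.
Decompose list/1: map(io(S), S1) =?= map(B, int).
Decompose map/2: io(S) =?= B,  S1 =?= int.
Bind B := io(S); no other remaining equation mentions B. Substituting into the earlier bindings gives C := map(nat, io(S)), E := map(map(nat, io(S)), string).
Bind S1 := int; no other remaining equation mentions S1.
Bind S := int. Substituting into the earlier bindings gives C := map(nat, io(int)), E := map(map(nat, io(int)), string), B := io(int).
No equations remain and no clash or occurs-check failure arose, so a unifier exists.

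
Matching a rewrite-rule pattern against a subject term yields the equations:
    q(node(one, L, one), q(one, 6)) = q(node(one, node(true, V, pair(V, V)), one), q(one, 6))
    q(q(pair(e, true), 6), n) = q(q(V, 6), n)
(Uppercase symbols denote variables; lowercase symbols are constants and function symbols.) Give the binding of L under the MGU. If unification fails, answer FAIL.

Decompose q/2: node(one, L, one) = node(one, node(true, V, pair(V, V)), one),  q(one, 6) = q(one, 6).
Decompose node/3: one = one,  L = node(true, V, pair(V, V)),  one = one.
Delete trivial equation one = one.
Bind L := node(true, V, pair(V, V)); no other remaining equation mentions L.
Delete trivial equation one = one.
Delete trivial equation q(one, 6) = q(one, 6).
Decompose q/2: q(pair(e, true), 6) = q(V, 6),  n = n.
Decompose q/2: pair(e, true) = V,  6 = 6.
Bind V := pair(e, true); no other remaining equation mentions V. Substituting into the earlier binding gives L := node(true, pair(e, true), pair(pair(e, true), pair(e, true))).
Delete trivial equation 6 = 6.
Delete trivial equation n = n.
MGU = { L -> node(true, pair(e, true), pair(pair(e, true), pair(e, true))), V -> pair(e, true) }, so L -> node(true, pair(e, true), pair(pair(e, true), pair(e, true))).

node(true, pair(e, true), pair(pair(e, true), pair(e, true)))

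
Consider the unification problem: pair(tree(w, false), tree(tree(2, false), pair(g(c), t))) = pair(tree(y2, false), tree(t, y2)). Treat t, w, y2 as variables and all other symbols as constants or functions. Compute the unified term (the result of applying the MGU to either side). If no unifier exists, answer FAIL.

pair(tree(pair(g(c), tree(2, false)), false), tree(tree(2, false), pair(g(c), tree(2, false))))

Decompose pair/2: tree(w, false) = tree(y2, false),  tree(tree(2, false), pair(g(c), t)) = tree(t, y2).
Decompose tree/2: w = y2,  false = false.
Bind w := y2; no other remaining equation mentions w.
Delete trivial equation false = false.
Decompose tree/2: tree(2, false) = t,  pair(g(c), t) = y2.
Bind t := tree(2, false); substituting into the remaining equation gives: pair(g(c), tree(2, false)) = y2.
Bind y2 := pair(g(c), tree(2, false)). Substituting into the earlier binding gives w := pair(g(c), tree(2, false)).
Applying the MGU to either side gives pair(tree(pair(g(c), tree(2, false)), false), tree(tree(2, false), pair(g(c), tree(2, false)))).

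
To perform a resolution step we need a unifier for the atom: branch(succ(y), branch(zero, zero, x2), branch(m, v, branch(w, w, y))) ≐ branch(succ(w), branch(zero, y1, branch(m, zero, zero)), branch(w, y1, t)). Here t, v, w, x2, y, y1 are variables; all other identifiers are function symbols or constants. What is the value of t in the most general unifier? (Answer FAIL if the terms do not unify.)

branch(m, m, m)

Decompose branch/3: succ(y) ≐ succ(w),  branch(zero, zero, x2) ≐ branch(zero, y1, branch(m, zero, zero)),  branch(m, v, branch(w, w, y)) ≐ branch(w, y1, t).
Decompose succ/1: y ≐ w.
Bind y := w; substituting into the one remaining equation that mentions y gives: branch(m, v, branch(w, w, w)) ≐ branch(w, y1, t).
Decompose branch/3: zero ≐ zero,  zero ≐ y1,  x2 ≐ branch(m, zero, zero).
Delete trivial equation zero ≐ zero.
Bind y1 := zero; substituting into the one remaining equation that mentions y1 gives: branch(m, v, branch(w, w, w)) ≐ branch(w, zero, t).
Bind x2 := branch(m, zero, zero); no other remaining equation mentions x2.
Decompose branch/3: m ≐ w,  v ≐ zero,  branch(w, w, w) ≐ t.
Bind w := m; substituting into the one remaining equation that mentions w gives: branch(m, m, m) ≐ t. Substituting into the earlier binding gives y := m.
Bind v := zero; no other remaining equation mentions v.
Bind t := branch(m, m, m).
MGU = { y := m, y1 := zero, x2 := branch(m, zero, zero), w := m, v := zero, t := branch(m, m, m) }, so t := branch(m, m, m).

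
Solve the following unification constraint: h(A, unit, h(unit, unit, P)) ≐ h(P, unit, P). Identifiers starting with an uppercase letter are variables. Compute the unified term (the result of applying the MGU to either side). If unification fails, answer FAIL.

FAIL

Decompose h/3: A ≐ P,  unit ≐ unit,  h(unit, unit, P) ≐ P.
Bind A := P; no other remaining equation mentions A.
Delete trivial equation unit ≐ unit.
Occurs check fails: P occurs in h(unit, unit, P); the equation P ≐ h(unit, unit, P) has no finite solution.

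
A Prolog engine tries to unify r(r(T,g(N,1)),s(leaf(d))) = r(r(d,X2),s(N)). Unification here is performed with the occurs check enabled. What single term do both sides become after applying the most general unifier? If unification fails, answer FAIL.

Decompose r/2: r(T,g(N,1)) = r(d,X2),  s(leaf(d)) = s(N).
Decompose r/2: T = d,  g(N,1) = X2.
Bind T := d; no other remaining equation mentions T.
Bind X2 := g(N,1); no other remaining equation mentions X2.
Decompose s/1: leaf(d) = N.
Bind N := leaf(d). Substituting into the earlier binding gives X2 := g(leaf(d),1).
Applying the MGU to either side gives r(r(d,g(leaf(d),1)),s(leaf(d))).

r(r(d,g(leaf(d),1)),s(leaf(d)))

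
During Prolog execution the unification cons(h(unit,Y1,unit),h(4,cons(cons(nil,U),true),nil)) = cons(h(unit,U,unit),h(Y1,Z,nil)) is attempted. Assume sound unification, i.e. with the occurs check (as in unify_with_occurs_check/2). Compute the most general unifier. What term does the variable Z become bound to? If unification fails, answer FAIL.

Decompose cons/2: h(unit,Y1,unit) = h(unit,U,unit),  h(4,cons(cons(nil,U),true),nil) = h(Y1,Z,nil).
Decompose h/3: unit = unit,  Y1 = U,  unit = unit.
Delete trivial equation unit = unit.
Bind Y1 := U; substituting into the one remaining equation that mentions Y1 gives: h(4,cons(cons(nil,U),true),nil) = h(U,Z,nil).
Delete trivial equation unit = unit.
Decompose h/3: 4 = U,  cons(cons(nil,U),true) = Z,  nil = nil.
Bind U := 4; substituting into the one remaining equation that mentions U gives: cons(cons(nil,4),true) = Z. Substituting into the earlier binding gives Y1 := 4.
Bind Z := cons(cons(nil,4),true); no other remaining equation mentions Z.
Delete trivial equation nil = nil.
MGU = { Y1 ↦ 4, U ↦ 4, Z ↦ cons(cons(nil,4),true) }, so Z ↦ cons(cons(nil,4),true).

cons(cons(nil,4),true)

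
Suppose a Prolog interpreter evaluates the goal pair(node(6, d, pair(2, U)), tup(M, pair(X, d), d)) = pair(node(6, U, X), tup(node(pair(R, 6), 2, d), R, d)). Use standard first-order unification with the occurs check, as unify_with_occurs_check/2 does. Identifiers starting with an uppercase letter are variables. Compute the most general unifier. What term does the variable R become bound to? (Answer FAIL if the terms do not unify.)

pair(pair(2, d), d)

Decompose pair/2: node(6, d, pair(2, U)) = node(6, U, X),  tup(M, pair(X, d), d) = tup(node(pair(R, 6), 2, d), R, d).
Decompose node/3: 6 = 6,  d = U,  pair(2, U) = X.
Delete trivial equation 6 = 6.
Bind U := d; substituting into the one remaining equation that mentions U gives: pair(2, d) = X.
Bind X := pair(2, d); substituting into the remaining equation gives: tup(M, pair(pair(2, d), d), d) = tup(node(pair(R, 6), 2, d), R, d).
Decompose tup/3: M = node(pair(R, 6), 2, d),  pair(pair(2, d), d) = R,  d = d.
Bind M := node(pair(R, 6), 2, d); no other remaining equation mentions M.
Bind R := pair(pair(2, d), d); no other remaining equation mentions R. Substituting into the earlier binding gives M := node(pair(pair(pair(2, d), d), 6), 2, d).
Delete trivial equation d = d.
MGU = { U ↦ d, X ↦ pair(2, d), M ↦ node(pair(pair(pair(2, d), d), 6), 2, d), R ↦ pair(pair(2, d), d) }, so R ↦ pair(pair(2, d), d).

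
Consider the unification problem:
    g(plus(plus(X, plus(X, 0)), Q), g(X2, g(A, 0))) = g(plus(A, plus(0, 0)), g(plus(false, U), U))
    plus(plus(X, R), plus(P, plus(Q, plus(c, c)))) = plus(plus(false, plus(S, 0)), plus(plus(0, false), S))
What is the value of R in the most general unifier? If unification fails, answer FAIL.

Decompose g/2: plus(plus(X, plus(X, 0)), Q) = plus(A, plus(0, 0)),  g(X2, g(A, 0)) = g(plus(false, U), U).
Decompose plus/2: plus(X, plus(X, 0)) = A,  Q = plus(0, 0).
Bind A := plus(X, plus(X, 0)); substituting into the one remaining equation that mentions A gives: g(X2, g(plus(X, plus(X, 0)), 0)) = g(plus(false, U), U).
Bind Q := plus(0, 0); substituting into the one remaining equation that mentions Q gives: plus(plus(X, R), plus(P, plus(plus(0, 0), plus(c, c)))) = plus(plus(false, plus(S, 0)), plus(plus(0, false), S)).
Decompose g/2: X2 = plus(false, U),  g(plus(X, plus(X, 0)), 0) = U.
Bind X2 := plus(false, U); no other remaining equation mentions X2.
Bind U := g(plus(X, plus(X, 0)), 0); no other remaining equation mentions U. Substituting into the earlier binding gives X2 := plus(false, g(plus(X, plus(X, 0)), 0)).
Decompose plus/2: plus(X, R) = plus(false, plus(S, 0)),  plus(P, plus(plus(0, 0), plus(c, c))) = plus(plus(0, false), S).
Decompose plus/2: X = false,  R = plus(S, 0).
Bind X := false; no other remaining equation mentions X. Substituting into the earlier bindings gives A := plus(false, plus(false, 0)), X2 := plus(false, g(plus(false, plus(false, 0)), 0)), U := g(plus(false, plus(false, 0)), 0).
Bind R := plus(S, 0); no other remaining equation mentions R.
Decompose plus/2: P = plus(0, false),  plus(plus(0, 0), plus(c, c)) = S.
Bind P := plus(0, false); no other remaining equation mentions P.
Bind S := plus(plus(0, 0), plus(c, c)). Substituting into the earlier binding gives R := plus(plus(plus(0, 0), plus(c, c)), 0).
MGU = { A := plus(false, plus(false, 0)), Q := plus(0, 0), X2 := plus(false, g(plus(false, plus(false, 0)), 0)), U := g(plus(false, plus(false, 0)), 0), X := false, R := plus(plus(plus(0, 0), plus(c, c)), 0), P := plus(0, false), S := plus(plus(0, 0), plus(c, c)) }, so R := plus(plus(plus(0, 0), plus(c, c)), 0).

plus(plus(plus(0, 0), plus(c, c)), 0)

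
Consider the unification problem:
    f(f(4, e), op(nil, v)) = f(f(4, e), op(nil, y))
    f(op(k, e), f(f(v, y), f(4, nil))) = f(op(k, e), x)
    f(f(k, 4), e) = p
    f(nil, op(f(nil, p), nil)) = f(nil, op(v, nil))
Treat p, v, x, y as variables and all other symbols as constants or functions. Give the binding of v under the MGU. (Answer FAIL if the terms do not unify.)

f(nil, f(f(k, 4), e))

Decompose f/2: f(4, e) = f(4, e),  op(nil, v) = op(nil, y).
Delete trivial equation f(4, e) = f(4, e).
Decompose op/2: nil = nil,  v = y.
Delete trivial equation nil = nil.
Bind v := y; substituting into the 2 remaining equations that mention v gives: f(op(k, e), f(f(y, y), f(4, nil))) = f(op(k, e), x),  f(nil, op(f(nil, p), nil)) = f(nil, op(y, nil)).
Decompose f/2: op(k, e) = op(k, e),  f(f(y, y), f(4, nil)) = x.
Delete trivial equation op(k, e) = op(k, e).
Bind x := f(f(y, y), f(4, nil)); no other remaining equation mentions x.
Bind p := f(f(k, 4), e); substituting into the remaining equation gives: f(nil, op(f(nil, f(f(k, 4), e)), nil)) = f(nil, op(y, nil)).
Decompose f/2: nil = nil,  op(f(nil, f(f(k, 4), e)), nil) = op(y, nil).
Delete trivial equation nil = nil.
Decompose op/2: f(nil, f(f(k, 4), e)) = y,  nil = nil.
Bind y := f(nil, f(f(k, 4), e)); no other remaining equation mentions y. Substituting into the earlier bindings gives v := f(nil, f(f(k, 4), e)), x := f(f(f(nil, f(f(k, 4), e)), f(nil, f(f(k, 4), e))), f(4, nil)).
Delete trivial equation nil = nil.
MGU = { v -> f(nil, f(f(k, 4), e)), x -> f(f(f(nil, f(f(k, 4), e)), f(nil, f(f(k, 4), e))), f(4, nil)), p -> f(f(k, 4), e), y -> f(nil, f(f(k, 4), e)) }, so v -> f(nil, f(f(k, 4), e)).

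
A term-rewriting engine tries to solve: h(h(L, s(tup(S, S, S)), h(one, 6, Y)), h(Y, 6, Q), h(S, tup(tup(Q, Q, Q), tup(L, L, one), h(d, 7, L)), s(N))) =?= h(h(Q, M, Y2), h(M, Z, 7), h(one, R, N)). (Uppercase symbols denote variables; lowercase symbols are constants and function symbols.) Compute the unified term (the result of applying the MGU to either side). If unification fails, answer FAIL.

FAIL

Decompose h/3: h(L, s(tup(S, S, S)), h(one, 6, Y)) =?= h(Q, M, Y2),  h(Y, 6, Q) =?= h(M, Z, 7),  h(S, tup(tup(Q, Q, Q), tup(L, L, one), h(d, 7, L)), s(N)) =?= h(one, R, N).
Decompose h/3: L =?= Q,  s(tup(S, S, S)) =?= M,  h(one, 6, Y) =?= Y2.
Bind L := Q; substituting into the one remaining equation that mentions L gives: h(S, tup(tup(Q, Q, Q), tup(Q, Q, one), h(d, 7, Q)), s(N)) =?= h(one, R, N).
Bind M := s(tup(S, S, S)); substituting into the one remaining equation that mentions M gives: h(Y, 6, Q) =?= h(s(tup(S, S, S)), Z, 7).
Bind Y2 := h(one, 6, Y); no other remaining equation mentions Y2.
Decompose h/3: Y =?= s(tup(S, S, S)),  6 =?= Z,  Q =?= 7.
Bind Y := s(tup(S, S, S)); no other remaining equation mentions Y. Substituting into the earlier binding gives Y2 := h(one, 6, s(tup(S, S, S))).
Bind Z := 6; no other remaining equation mentions Z.
Bind Q := 7; substituting into the remaining equation gives: h(S, tup(tup(7, 7, 7), tup(7, 7, one), h(d, 7, 7)), s(N)) =?= h(one, R, N). Substituting into the earlier binding gives L := 7.
Decompose h/3: S =?= one,  tup(tup(7, 7, 7), tup(7, 7, one), h(d, 7, 7)) =?= R,  s(N) =?= N.
Bind S := one; no other remaining equation mentions S. Substituting into the earlier bindings gives M := s(tup(one, one, one)), Y2 := h(one, 6, s(tup(one, one, one))), Y := s(tup(one, one, one)).
Bind R := tup(tup(7, 7, 7), tup(7, 7, one), h(d, 7, 7)); no other remaining equation mentions R.
Occurs check fails: N occurs in s(N); the equation N =?= s(N) has no finite solution.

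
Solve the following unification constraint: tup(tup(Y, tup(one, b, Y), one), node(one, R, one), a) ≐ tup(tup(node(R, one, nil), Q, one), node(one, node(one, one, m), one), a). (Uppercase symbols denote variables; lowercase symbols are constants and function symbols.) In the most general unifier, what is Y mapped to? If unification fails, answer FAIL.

Decompose tup/3: tup(Y, tup(one, b, Y), one) ≐ tup(node(R, one, nil), Q, one),  node(one, R, one) ≐ node(one, node(one, one, m), one),  a ≐ a.
Decompose tup/3: Y ≐ node(R, one, nil),  tup(one, b, Y) ≐ Q,  one ≐ one.
Bind Y := node(R, one, nil); substituting into the one remaining equation that mentions Y gives: tup(one, b, node(R, one, nil)) ≐ Q.
Bind Q := tup(one, b, node(R, one, nil)); no other remaining equation mentions Q.
Delete trivial equation one ≐ one.
Decompose node/3: one ≐ one,  R ≐ node(one, one, m),  one ≐ one.
Delete trivial equation one ≐ one.
Bind R := node(one, one, m); no other remaining equation mentions R. Substituting into the earlier bindings gives Y := node(node(one, one, m), one, nil), Q := tup(one, b, node(node(one, one, m), one, nil)).
Delete trivial equation one ≐ one.
Delete trivial equation a ≐ a.
MGU = { Y := node(node(one, one, m), one, nil), Q := tup(one, b, node(node(one, one, m), one, nil)), R := node(one, one, m) }, so Y := node(node(one, one, m), one, nil).

node(node(one, one, m), one, nil)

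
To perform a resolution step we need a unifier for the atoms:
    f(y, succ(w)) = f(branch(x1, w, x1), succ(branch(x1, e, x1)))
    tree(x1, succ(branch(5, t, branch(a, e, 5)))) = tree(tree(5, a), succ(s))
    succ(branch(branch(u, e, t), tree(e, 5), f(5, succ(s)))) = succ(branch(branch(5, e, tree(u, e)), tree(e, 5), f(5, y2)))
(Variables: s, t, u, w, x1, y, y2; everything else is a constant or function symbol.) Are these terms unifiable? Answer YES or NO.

YES

Decompose f/2: y = branch(x1, w, x1),  succ(w) = succ(branch(x1, e, x1)).
Bind y := branch(x1, w, x1); no other remaining equation mentions y.
Decompose succ/1: w = branch(x1, e, x1).
Bind w := branch(x1, e, x1); no other remaining equation mentions w. Substituting into the earlier binding gives y := branch(x1, branch(x1, e, x1), x1).
Decompose tree/2: x1 = tree(5, a),  succ(branch(5, t, branch(a, e, 5))) = succ(s).
Bind x1 := tree(5, a); no other remaining equation mentions x1. Substituting into the earlier bindings gives y := branch(tree(5, a), branch(tree(5, a), e, tree(5, a)), tree(5, a)), w := branch(tree(5, a), e, tree(5, a)).
Decompose succ/1: branch(5, t, branch(a, e, 5)) = s.
Bind s := branch(5, t, branch(a, e, 5)); substituting into the remaining equation gives: succ(branch(branch(u, e, t), tree(e, 5), f(5, succ(branch(5, t, branch(a, e, 5)))))) = succ(branch(branch(5, e, tree(u, e)), tree(e, 5), f(5, y2))).
Decompose succ/1: branch(branch(u, e, t), tree(e, 5), f(5, succ(branch(5, t, branch(a, e, 5))))) = branch(branch(5, e, tree(u, e)), tree(e, 5), f(5, y2)).
Decompose branch/3: branch(u, e, t) = branch(5, e, tree(u, e)),  tree(e, 5) = tree(e, 5),  f(5, succ(branch(5, t, branch(a, e, 5)))) = f(5, y2).
Decompose branch/3: u = 5,  e = e,  t = tree(u, e).
Bind u := 5; substituting into the one remaining equation that mentions u gives: t = tree(5, e).
Delete trivial equation e = e.
Bind t := tree(5, e); substituting into the one remaining equation that mentions t gives: f(5, succ(branch(5, tree(5, e), branch(a, e, 5)))) = f(5, y2). Substituting into the earlier binding gives s := branch(5, tree(5, e), branch(a, e, 5)).
Delete trivial equation tree(e, 5) = tree(e, 5).
Decompose f/2: 5 = 5,  succ(branch(5, tree(5, e), branch(a, e, 5))) = y2.
Delete trivial equation 5 = 5.
Bind y2 := succ(branch(5, tree(5, e), branch(a, e, 5))).
No equations remain and no clash or occurs-check failure arose, so a unifier exists.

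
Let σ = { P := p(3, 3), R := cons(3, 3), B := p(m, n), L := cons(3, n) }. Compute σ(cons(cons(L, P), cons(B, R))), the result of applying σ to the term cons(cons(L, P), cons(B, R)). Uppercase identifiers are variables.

cons(cons(cons(3, n), p(3, 3)), cons(p(m, n), cons(3, 3)))

Replace each occurrence of P with p(3, 3).
Replace each occurrence of R with cons(3, 3).
Replace each occurrence of B with p(m, n).
Replace each occurrence of L with cons(3, n).
Result: cons(cons(cons(3, n), p(3, 3)), cons(p(m, n), cons(3, 3))).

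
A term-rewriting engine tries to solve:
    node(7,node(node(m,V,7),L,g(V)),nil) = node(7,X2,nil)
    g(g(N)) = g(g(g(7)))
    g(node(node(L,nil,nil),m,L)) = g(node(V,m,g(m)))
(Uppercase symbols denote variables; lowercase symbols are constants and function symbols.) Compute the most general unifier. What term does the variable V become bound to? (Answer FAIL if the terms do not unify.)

node(g(m),nil,nil)

Decompose node/3: 7 = 7,  node(node(m,V,7),L,g(V)) = X2,  nil = nil.
Delete trivial equation 7 = 7.
Bind X2 := node(node(m,V,7),L,g(V)); no other remaining equation mentions X2.
Delete trivial equation nil = nil.
Decompose g/1: g(N) = g(g(7)).
Decompose g/1: N = g(7).
Bind N := g(7); no other remaining equation mentions N.
Decompose g/1: node(node(L,nil,nil),m,L) = node(V,m,g(m)).
Decompose node/3: node(L,nil,nil) = V,  m = m,  L = g(m).
Bind V := node(L,nil,nil); no other remaining equation mentions V. Substituting into the earlier binding gives X2 := node(node(m,node(L,nil,nil),7),L,g(node(L,nil,nil))).
Delete trivial equation m = m.
Bind L := g(m). Substituting into the earlier bindings gives X2 := node(node(m,node(g(m),nil,nil),7),g(m),g(node(g(m),nil,nil))), V := node(g(m),nil,nil).
MGU = { X2 ↦ node(node(m,node(g(m),nil,nil),7),g(m),g(node(g(m),nil,nil))), N ↦ g(7), V ↦ node(g(m),nil,nil), L ↦ g(m) }, so V ↦ node(g(m),nil,nil).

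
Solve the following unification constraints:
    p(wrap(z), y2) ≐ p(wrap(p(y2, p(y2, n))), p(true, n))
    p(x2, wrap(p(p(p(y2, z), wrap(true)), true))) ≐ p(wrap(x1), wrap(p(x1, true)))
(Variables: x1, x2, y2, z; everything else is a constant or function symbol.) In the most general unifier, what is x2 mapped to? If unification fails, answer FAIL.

wrap(p(p(p(true, n), p(p(true, n), p(p(true, n), n))), wrap(true)))

Decompose p/2: wrap(z) ≐ wrap(p(y2, p(y2, n))),  y2 ≐ p(true, n).
Decompose wrap/1: z ≐ p(y2, p(y2, n)).
Bind z := p(y2, p(y2, n)); substituting into the one remaining equation that mentions z gives: p(x2, wrap(p(p(p(y2, p(y2, p(y2, n))), wrap(true)), true))) ≐ p(wrap(x1), wrap(p(x1, true))).
Bind y2 := p(true, n); substituting into the remaining equation gives: p(x2, wrap(p(p(p(p(true, n), p(p(true, n), p(p(true, n), n))), wrap(true)), true))) ≐ p(wrap(x1), wrap(p(x1, true))). Substituting into the earlier binding gives z := p(p(true, n), p(p(true, n), n)).
Decompose p/2: x2 ≐ wrap(x1),  wrap(p(p(p(p(true, n), p(p(true, n), p(p(true, n), n))), wrap(true)), true)) ≐ wrap(p(x1, true)).
Bind x2 := wrap(x1); no other remaining equation mentions x2.
Decompose wrap/1: p(p(p(p(true, n), p(p(true, n), p(p(true, n), n))), wrap(true)), true) ≐ p(x1, true).
Decompose p/2: p(p(p(true, n), p(p(true, n), p(p(true, n), n))), wrap(true)) ≐ x1,  true ≐ true.
Bind x1 := p(p(p(true, n), p(p(true, n), p(p(true, n), n))), wrap(true)); no other remaining equation mentions x1. Substituting into the earlier binding gives x2 := wrap(p(p(p(true, n), p(p(true, n), p(p(true, n), n))), wrap(true))).
Delete trivial equation true ≐ true.
MGU = { z -> p(p(true, n), p(p(true, n), n)), y2 -> p(true, n), x2 -> wrap(p(p(p(true, n), p(p(true, n), p(p(true, n), n))), wrap(true))), x1 -> p(p(p(true, n), p(p(true, n), p(p(true, n), n))), wrap(true)) }, so x2 -> wrap(p(p(p(true, n), p(p(true, n), p(p(true, n), n))), wrap(true))).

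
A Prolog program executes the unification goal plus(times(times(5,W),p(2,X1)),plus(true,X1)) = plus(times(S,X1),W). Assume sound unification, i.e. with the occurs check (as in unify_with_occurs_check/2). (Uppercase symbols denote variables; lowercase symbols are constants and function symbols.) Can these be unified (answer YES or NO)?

NO

Decompose plus/2: times(times(5,W),p(2,X1)) = times(S,X1),  plus(true,X1) = W.
Decompose times/2: times(5,W) = S,  p(2,X1) = X1.
Bind S := times(5,W); no other remaining equation mentions S.
Occurs check fails: X1 occurs in p(2,X1); the equation X1 = p(2,X1) has no finite solution.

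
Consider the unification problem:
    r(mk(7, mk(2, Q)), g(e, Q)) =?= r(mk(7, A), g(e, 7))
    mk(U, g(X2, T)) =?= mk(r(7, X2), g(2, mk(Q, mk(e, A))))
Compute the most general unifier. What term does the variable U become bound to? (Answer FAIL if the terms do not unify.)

Decompose r/2: mk(7, mk(2, Q)) =?= mk(7, A),  g(e, Q) =?= g(e, 7).
Decompose mk/2: 7 =?= 7,  mk(2, Q) =?= A.
Delete trivial equation 7 =?= 7.
Bind A := mk(2, Q); substituting into the one remaining equation that mentions A gives: mk(U, g(X2, T)) =?= mk(r(7, X2), g(2, mk(Q, mk(e, mk(2, Q))))).
Decompose g/2: e =?= e,  Q =?= 7.
Delete trivial equation e =?= e.
Bind Q := 7; substituting into the remaining equation gives: mk(U, g(X2, T)) =?= mk(r(7, X2), g(2, mk(7, mk(e, mk(2, 7))))). Substituting into the earlier binding gives A := mk(2, 7).
Decompose mk/2: U =?= r(7, X2),  g(X2, T) =?= g(2, mk(7, mk(e, mk(2, 7)))).
Bind U := r(7, X2); no other remaining equation mentions U.
Decompose g/2: X2 =?= 2,  T =?= mk(7, mk(e, mk(2, 7))).
Bind X2 := 2; no other remaining equation mentions X2. Substituting into the earlier binding gives U := r(7, 2).
Bind T := mk(7, mk(e, mk(2, 7))).
MGU = { A -> mk(2, 7), Q -> 7, U -> r(7, 2), X2 -> 2, T -> mk(7, mk(e, mk(2, 7))) }, so U -> r(7, 2).

r(7, 2)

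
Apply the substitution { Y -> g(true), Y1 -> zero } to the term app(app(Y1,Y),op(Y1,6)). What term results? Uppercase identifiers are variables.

Replace each occurrence of Y with g(true).
Replace each occurrence of Y1 with zero.
Result: app(app(zero,g(true)),op(zero,6)).

app(app(zero,g(true)),op(zero,6))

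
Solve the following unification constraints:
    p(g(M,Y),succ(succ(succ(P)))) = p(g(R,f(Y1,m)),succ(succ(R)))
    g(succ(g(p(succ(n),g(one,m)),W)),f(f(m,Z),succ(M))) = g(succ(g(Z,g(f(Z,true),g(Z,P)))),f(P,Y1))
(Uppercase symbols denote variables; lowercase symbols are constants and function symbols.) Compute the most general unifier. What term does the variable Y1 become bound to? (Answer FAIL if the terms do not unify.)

succ(succ(f(m,p(succ(n),g(one,m)))))

Decompose p/2: g(M,Y) = g(R,f(Y1,m)),  succ(succ(succ(P))) = succ(succ(R)).
Decompose g/2: M = R,  Y = f(Y1,m).
Bind M := R; substituting into the one remaining equation that mentions M gives: g(succ(g(p(succ(n),g(one,m)),W)),f(f(m,Z),succ(R))) = g(succ(g(Z,g(f(Z,true),g(Z,P)))),f(P,Y1)).
Bind Y := f(Y1,m); no other remaining equation mentions Y.
Decompose succ/1: succ(succ(P)) = succ(R).
Decompose succ/1: succ(P) = R.
Bind R := succ(P); substituting into the remaining equation gives: g(succ(g(p(succ(n),g(one,m)),W)),f(f(m,Z),succ(succ(P)))) = g(succ(g(Z,g(f(Z,true),g(Z,P)))),f(P,Y1)). Substituting into the earlier binding gives M := succ(P).
Decompose g/2: succ(g(p(succ(n),g(one,m)),W)) = succ(g(Z,g(f(Z,true),g(Z,P)))),  f(f(m,Z),succ(succ(P))) = f(P,Y1).
Decompose succ/1: g(p(succ(n),g(one,m)),W) = g(Z,g(f(Z,true),g(Z,P))).
Decompose g/2: p(succ(n),g(one,m)) = Z,  W = g(f(Z,true),g(Z,P)).
Bind Z := p(succ(n),g(one,m)); substituting into the remaining equations gives: W = g(f(p(succ(n),g(one,m)),true),g(p(succ(n),g(one,m)),P)),  f(f(m,p(succ(n),g(one,m))),succ(succ(P))) = f(P,Y1).
Bind W := g(f(p(succ(n),g(one,m)),true),g(p(succ(n),g(one,m)),P)); no other remaining equation mentions W.
Decompose f/2: f(m,p(succ(n),g(one,m))) = P,  succ(succ(P)) = Y1.
Bind P := f(m,p(succ(n),g(one,m))); substituting into the remaining equation gives: succ(succ(f(m,p(succ(n),g(one,m))))) = Y1. Substituting into the earlier bindings gives M := succ(f(m,p(succ(n),g(one,m)))), R := succ(f(m,p(succ(n),g(one,m)))), W := g(f(p(succ(n),g(one,m)),true),g(p(succ(n),g(one,m)),f(m,p(succ(n),g(one,m))))).
Bind Y1 := succ(succ(f(m,p(succ(n),g(one,m))))). Substituting into the earlier binding gives Y := f(succ(succ(f(m,p(succ(n),g(one,m))))),m).
MGU = { M ↦ succ(f(m,p(succ(n),g(one,m)))), Y ↦ f(succ(succ(f(m,p(succ(n),g(one,m))))),m), R ↦ succ(f(m,p(succ(n),g(one,m)))), Z ↦ p(succ(n),g(one,m)), W ↦ g(f(p(succ(n),g(one,m)),true),g(p(succ(n),g(one,m)),f(m,p(succ(n),g(one,m))))), P ↦ f(m,p(succ(n),g(one,m))), Y1 ↦ succ(succ(f(m,p(succ(n),g(one,m))))) }, so Y1 ↦ succ(succ(f(m,p(succ(n),g(one,m))))).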